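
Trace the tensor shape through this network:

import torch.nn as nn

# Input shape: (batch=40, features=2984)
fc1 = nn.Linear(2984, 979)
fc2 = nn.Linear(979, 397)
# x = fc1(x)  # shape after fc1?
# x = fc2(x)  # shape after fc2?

Input shape: (40, 2984)
  -> after fc1: (40, 979)
Output shape: (40, 397)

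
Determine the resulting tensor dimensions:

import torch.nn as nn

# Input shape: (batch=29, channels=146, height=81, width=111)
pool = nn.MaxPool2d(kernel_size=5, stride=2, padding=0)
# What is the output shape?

Input shape: (29, 146, 81, 111)
Output shape: (29, 146, 39, 54)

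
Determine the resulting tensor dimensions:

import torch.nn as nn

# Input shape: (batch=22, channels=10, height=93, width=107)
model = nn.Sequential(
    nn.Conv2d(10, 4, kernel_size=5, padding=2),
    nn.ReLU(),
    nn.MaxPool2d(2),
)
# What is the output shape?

Input shape: (22, 10, 93, 107)
  -> after Conv2d: (22, 4, 93, 107)
  -> after ReLU: (22, 4, 93, 107)
Output shape: (22, 4, 46, 53)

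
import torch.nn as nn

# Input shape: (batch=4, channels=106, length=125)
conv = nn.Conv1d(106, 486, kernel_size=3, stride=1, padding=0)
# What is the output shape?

Input shape: (4, 106, 125)
Output shape: (4, 486, 123)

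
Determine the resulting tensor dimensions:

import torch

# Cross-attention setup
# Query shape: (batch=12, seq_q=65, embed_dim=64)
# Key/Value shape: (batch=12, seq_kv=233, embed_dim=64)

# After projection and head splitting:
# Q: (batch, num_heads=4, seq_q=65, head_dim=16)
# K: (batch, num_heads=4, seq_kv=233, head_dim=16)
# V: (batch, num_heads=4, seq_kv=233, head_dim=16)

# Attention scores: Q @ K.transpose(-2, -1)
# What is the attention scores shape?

Input shape: (12, 65, 64)
Output shape: (12, 4, 65, 233)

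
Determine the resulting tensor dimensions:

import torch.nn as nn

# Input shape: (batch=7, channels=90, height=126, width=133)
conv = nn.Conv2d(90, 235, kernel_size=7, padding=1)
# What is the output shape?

Input shape: (7, 90, 126, 133)
Output shape: (7, 235, 122, 129)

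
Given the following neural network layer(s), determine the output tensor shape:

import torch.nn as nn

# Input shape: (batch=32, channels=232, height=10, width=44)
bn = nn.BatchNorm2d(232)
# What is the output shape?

Input shape: (32, 232, 10, 44)
Output shape: (32, 232, 10, 44)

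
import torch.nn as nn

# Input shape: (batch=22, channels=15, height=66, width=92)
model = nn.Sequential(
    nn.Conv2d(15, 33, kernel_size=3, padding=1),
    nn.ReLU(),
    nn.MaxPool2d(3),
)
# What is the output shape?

Input shape: (22, 15, 66, 92)
  -> after Conv2d: (22, 33, 66, 92)
  -> after ReLU: (22, 33, 66, 92)
Output shape: (22, 33, 22, 30)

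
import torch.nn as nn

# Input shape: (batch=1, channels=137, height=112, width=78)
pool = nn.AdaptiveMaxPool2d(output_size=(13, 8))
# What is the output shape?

Input shape: (1, 137, 112, 78)
Output shape: (1, 137, 13, 8)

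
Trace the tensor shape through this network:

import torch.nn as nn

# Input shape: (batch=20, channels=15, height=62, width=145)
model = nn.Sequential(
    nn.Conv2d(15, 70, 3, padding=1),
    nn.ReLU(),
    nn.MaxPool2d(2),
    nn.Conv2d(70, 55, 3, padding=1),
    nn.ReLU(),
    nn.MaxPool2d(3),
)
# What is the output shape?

Input shape: (20, 15, 62, 145)
  -> after first Conv2d: (20, 70, 62, 145)
  -> after first MaxPool2d: (20, 70, 31, 72)
  -> after second Conv2d: (20, 55, 31, 72)
Output shape: (20, 55, 10, 24)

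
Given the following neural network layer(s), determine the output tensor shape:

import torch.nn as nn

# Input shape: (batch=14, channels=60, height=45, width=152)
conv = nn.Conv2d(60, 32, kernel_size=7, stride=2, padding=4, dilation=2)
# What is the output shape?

Input shape: (14, 60, 45, 152)
Output shape: (14, 32, 21, 74)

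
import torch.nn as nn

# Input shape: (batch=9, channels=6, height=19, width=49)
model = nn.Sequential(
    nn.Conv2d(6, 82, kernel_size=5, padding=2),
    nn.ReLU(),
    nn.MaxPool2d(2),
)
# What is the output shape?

Input shape: (9, 6, 19, 49)
  -> after Conv2d: (9, 82, 19, 49)
  -> after ReLU: (9, 82, 19, 49)
Output shape: (9, 82, 9, 24)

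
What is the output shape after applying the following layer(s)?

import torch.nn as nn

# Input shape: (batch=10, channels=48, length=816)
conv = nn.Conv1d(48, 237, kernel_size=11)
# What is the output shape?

Input shape: (10, 48, 816)
Output shape: (10, 237, 806)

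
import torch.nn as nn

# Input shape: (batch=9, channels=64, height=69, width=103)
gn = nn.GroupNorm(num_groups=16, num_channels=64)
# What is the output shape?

Input shape: (9, 64, 69, 103)
Output shape: (9, 64, 69, 103)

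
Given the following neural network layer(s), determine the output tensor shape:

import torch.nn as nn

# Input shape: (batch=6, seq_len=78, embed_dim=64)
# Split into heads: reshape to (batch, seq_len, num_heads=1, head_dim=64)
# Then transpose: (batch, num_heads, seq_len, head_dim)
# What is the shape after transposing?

Input shape: (6, 78, 64)
  -> after reshape: (6, 78, 1, 64)
Output shape: (6, 1, 78, 64)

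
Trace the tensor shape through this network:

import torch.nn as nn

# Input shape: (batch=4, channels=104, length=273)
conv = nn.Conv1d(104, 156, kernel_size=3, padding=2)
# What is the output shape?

Input shape: (4, 104, 273)
Output shape: (4, 156, 275)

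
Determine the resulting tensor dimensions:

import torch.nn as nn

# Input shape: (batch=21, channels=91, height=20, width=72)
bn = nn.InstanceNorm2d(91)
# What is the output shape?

Input shape: (21, 91, 20, 72)
Output shape: (21, 91, 20, 72)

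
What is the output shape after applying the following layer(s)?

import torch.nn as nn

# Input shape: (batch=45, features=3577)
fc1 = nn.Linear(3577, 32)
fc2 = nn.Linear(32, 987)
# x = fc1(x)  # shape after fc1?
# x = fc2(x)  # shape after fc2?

Input shape: (45, 3577)
  -> after fc1: (45, 32)
Output shape: (45, 987)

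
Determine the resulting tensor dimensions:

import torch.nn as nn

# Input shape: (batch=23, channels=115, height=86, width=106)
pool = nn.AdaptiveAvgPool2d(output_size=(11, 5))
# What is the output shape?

Input shape: (23, 115, 86, 106)
Output shape: (23, 115, 11, 5)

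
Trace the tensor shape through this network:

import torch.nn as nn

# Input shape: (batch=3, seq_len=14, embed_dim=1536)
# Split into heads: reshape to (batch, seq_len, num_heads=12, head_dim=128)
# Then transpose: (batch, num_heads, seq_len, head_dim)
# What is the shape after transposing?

Input shape: (3, 14, 1536)
  -> after reshape: (3, 14, 12, 128)
Output shape: (3, 12, 14, 128)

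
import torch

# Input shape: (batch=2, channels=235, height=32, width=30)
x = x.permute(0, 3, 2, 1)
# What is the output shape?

Input shape: (2, 235, 32, 30)
Output shape: (2, 30, 32, 235)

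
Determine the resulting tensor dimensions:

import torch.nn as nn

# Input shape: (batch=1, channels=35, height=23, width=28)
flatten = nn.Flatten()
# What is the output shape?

Input shape: (1, 35, 23, 28)
Output shape: (1, 22540)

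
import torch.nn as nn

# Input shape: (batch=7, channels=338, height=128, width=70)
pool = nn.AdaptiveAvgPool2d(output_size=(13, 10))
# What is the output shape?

Input shape: (7, 338, 128, 70)
Output shape: (7, 338, 13, 10)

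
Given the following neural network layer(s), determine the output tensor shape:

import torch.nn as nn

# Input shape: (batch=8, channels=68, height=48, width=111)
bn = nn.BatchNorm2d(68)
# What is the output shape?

Input shape: (8, 68, 48, 111)
Output shape: (8, 68, 48, 111)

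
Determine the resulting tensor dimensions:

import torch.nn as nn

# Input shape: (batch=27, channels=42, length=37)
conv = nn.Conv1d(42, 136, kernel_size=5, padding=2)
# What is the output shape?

Input shape: (27, 42, 37)
Output shape: (27, 136, 37)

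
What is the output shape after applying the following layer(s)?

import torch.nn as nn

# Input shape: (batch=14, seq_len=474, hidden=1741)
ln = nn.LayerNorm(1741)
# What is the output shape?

Input shape: (14, 474, 1741)
Output shape: (14, 474, 1741)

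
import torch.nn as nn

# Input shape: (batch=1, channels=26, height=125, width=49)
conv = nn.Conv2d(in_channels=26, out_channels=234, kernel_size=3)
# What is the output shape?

Input shape: (1, 26, 125, 49)
Output shape: (1, 234, 123, 47)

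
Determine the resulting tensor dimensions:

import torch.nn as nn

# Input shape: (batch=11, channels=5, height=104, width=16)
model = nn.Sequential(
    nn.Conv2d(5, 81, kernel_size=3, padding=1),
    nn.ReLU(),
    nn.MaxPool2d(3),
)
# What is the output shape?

Input shape: (11, 5, 104, 16)
  -> after Conv2d: (11, 81, 104, 16)
  -> after ReLU: (11, 81, 104, 16)
Output shape: (11, 81, 34, 5)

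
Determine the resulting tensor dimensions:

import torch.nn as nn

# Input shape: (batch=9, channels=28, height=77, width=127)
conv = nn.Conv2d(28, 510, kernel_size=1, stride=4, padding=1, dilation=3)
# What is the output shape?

Input shape: (9, 28, 77, 127)
Output shape: (9, 510, 20, 33)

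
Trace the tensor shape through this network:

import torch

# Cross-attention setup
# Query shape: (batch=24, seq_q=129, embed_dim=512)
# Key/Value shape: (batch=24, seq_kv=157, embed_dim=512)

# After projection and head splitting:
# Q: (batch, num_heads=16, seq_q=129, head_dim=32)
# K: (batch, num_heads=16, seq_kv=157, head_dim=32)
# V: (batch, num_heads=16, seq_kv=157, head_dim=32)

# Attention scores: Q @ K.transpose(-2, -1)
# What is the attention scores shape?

Input shape: (24, 129, 512)
Output shape: (24, 16, 129, 157)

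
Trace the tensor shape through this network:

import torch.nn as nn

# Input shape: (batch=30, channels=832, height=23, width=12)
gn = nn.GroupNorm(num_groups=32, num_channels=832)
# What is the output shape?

Input shape: (30, 832, 23, 12)
Output shape: (30, 832, 23, 12)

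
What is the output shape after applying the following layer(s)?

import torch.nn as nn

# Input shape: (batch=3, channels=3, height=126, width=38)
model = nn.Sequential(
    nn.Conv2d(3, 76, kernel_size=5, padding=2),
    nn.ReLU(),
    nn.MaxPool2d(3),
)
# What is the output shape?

Input shape: (3, 3, 126, 38)
  -> after Conv2d: (3, 76, 126, 38)
  -> after ReLU: (3, 76, 126, 38)
Output shape: (3, 76, 42, 12)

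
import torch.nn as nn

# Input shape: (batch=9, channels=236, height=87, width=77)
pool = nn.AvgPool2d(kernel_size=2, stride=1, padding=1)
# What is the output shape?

Input shape: (9, 236, 87, 77)
Output shape: (9, 236, 88, 78)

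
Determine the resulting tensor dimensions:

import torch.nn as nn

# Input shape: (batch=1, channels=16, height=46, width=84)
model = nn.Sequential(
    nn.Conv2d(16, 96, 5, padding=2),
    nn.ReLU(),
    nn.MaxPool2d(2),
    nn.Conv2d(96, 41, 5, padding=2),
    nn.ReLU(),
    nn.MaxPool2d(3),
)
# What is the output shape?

Input shape: (1, 16, 46, 84)
  -> after first Conv2d: (1, 96, 46, 84)
  -> after first MaxPool2d: (1, 96, 23, 42)
  -> after second Conv2d: (1, 41, 23, 42)
Output shape: (1, 41, 7, 14)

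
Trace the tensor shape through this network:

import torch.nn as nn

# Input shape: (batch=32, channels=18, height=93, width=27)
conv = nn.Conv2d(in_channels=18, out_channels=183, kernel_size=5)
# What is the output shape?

Input shape: (32, 18, 93, 27)
Output shape: (32, 183, 89, 23)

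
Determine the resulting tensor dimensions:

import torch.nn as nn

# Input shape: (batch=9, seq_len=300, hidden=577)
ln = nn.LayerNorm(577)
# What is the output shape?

Input shape: (9, 300, 577)
Output shape: (9, 300, 577)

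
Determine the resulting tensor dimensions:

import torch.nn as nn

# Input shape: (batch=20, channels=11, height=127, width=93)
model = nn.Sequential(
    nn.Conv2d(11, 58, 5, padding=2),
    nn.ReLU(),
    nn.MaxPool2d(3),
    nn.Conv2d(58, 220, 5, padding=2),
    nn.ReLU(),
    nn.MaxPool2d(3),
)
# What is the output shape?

Input shape: (20, 11, 127, 93)
  -> after first Conv2d: (20, 58, 127, 93)
  -> after first MaxPool2d: (20, 58, 42, 31)
  -> after second Conv2d: (20, 220, 42, 31)
Output shape: (20, 220, 14, 10)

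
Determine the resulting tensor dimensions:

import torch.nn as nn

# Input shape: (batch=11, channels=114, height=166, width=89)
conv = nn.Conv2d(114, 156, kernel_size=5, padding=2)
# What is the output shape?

Input shape: (11, 114, 166, 89)
Output shape: (11, 156, 166, 89)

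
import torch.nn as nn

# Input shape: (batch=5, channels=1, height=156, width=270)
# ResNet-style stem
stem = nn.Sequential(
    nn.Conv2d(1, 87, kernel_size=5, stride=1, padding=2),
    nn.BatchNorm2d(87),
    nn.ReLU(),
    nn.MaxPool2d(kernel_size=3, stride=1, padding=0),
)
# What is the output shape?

Input shape: (5, 1, 156, 270)
  -> after Conv2d 5x5 stride=1: (5, 87, 156, 270)
Output shape: (5, 87, 154, 268)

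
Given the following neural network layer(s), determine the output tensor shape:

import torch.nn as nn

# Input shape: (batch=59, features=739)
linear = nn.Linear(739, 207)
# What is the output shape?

Input shape: (59, 739)
Output shape: (59, 207)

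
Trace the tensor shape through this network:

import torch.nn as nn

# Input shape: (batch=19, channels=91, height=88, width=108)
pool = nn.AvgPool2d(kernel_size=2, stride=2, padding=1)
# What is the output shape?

Input shape: (19, 91, 88, 108)
Output shape: (19, 91, 45, 55)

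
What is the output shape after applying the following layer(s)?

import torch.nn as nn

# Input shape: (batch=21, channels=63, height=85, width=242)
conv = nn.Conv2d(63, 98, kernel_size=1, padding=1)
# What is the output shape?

Input shape: (21, 63, 85, 242)
Output shape: (21, 98, 87, 244)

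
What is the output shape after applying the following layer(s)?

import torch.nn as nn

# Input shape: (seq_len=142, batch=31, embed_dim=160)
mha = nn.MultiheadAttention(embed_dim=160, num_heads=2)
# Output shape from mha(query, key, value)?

Input shape: (142, 31, 160)
Output shape: (142, 31, 160)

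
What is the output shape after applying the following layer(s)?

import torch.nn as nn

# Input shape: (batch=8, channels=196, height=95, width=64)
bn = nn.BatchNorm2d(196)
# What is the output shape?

Input shape: (8, 196, 95, 64)
Output shape: (8, 196, 95, 64)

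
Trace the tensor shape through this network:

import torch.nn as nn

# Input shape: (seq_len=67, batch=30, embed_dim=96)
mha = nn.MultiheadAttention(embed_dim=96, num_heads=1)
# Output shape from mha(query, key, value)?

Input shape: (67, 30, 96)
Output shape: (67, 30, 96)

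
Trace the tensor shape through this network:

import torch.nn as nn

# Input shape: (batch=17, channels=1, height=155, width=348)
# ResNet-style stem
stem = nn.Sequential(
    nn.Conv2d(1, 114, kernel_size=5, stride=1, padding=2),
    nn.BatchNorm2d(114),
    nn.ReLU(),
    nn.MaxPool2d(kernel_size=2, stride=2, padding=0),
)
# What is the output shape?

Input shape: (17, 1, 155, 348)
  -> after Conv2d 5x5 stride=1: (17, 114, 155, 348)
Output shape: (17, 114, 77, 174)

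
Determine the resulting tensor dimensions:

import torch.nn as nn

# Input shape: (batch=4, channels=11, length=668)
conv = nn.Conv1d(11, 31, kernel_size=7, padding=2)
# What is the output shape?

Input shape: (4, 11, 668)
Output shape: (4, 31, 666)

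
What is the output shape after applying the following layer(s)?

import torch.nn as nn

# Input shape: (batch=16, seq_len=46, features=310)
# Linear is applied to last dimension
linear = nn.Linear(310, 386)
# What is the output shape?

Input shape: (16, 46, 310)
Output shape: (16, 46, 386)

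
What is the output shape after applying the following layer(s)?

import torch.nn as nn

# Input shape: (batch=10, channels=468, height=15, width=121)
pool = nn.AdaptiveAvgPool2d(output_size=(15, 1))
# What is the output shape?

Input shape: (10, 468, 15, 121)
Output shape: (10, 468, 15, 1)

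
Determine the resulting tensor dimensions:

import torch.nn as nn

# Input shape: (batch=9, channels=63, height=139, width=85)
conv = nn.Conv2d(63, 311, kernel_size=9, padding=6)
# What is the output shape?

Input shape: (9, 63, 139, 85)
Output shape: (9, 311, 143, 89)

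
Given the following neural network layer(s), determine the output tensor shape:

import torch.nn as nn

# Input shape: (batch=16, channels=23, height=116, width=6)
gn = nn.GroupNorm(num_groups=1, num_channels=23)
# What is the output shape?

Input shape: (16, 23, 116, 6)
Output shape: (16, 23, 116, 6)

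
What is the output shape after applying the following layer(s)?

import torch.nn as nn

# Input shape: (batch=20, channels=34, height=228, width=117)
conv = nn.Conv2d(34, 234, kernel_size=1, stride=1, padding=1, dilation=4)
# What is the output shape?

Input shape: (20, 34, 228, 117)
Output shape: (20, 234, 230, 119)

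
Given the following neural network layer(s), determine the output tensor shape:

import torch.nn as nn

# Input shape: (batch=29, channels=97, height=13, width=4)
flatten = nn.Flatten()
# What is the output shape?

Input shape: (29, 97, 13, 4)
Output shape: (29, 5044)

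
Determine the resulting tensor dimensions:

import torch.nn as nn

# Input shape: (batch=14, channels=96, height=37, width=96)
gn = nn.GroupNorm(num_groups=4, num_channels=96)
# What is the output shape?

Input shape: (14, 96, 37, 96)
Output shape: (14, 96, 37, 96)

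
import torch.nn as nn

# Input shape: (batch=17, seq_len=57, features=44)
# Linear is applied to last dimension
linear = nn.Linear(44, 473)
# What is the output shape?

Input shape: (17, 57, 44)
Output shape: (17, 57, 473)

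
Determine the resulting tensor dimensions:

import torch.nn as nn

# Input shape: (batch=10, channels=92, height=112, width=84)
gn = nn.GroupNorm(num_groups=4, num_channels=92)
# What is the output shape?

Input shape: (10, 92, 112, 84)
Output shape: (10, 92, 112, 84)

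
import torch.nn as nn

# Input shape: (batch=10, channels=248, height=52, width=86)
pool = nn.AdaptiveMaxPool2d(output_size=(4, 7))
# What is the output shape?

Input shape: (10, 248, 52, 86)
Output shape: (10, 248, 4, 7)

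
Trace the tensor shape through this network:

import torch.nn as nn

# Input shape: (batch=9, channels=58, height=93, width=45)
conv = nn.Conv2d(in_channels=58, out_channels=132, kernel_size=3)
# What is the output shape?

Input shape: (9, 58, 93, 45)
Output shape: (9, 132, 91, 43)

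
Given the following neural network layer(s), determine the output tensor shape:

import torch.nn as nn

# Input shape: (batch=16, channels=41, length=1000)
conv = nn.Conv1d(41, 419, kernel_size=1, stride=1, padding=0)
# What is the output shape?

Input shape: (16, 41, 1000)
Output shape: (16, 419, 1000)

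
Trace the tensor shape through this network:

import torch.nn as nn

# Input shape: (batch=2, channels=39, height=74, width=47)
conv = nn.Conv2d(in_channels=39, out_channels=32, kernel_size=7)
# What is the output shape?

Input shape: (2, 39, 74, 47)
Output shape: (2, 32, 68, 41)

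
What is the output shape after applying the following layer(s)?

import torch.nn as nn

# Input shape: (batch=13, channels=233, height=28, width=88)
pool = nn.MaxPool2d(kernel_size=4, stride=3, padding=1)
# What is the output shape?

Input shape: (13, 233, 28, 88)
Output shape: (13, 233, 9, 29)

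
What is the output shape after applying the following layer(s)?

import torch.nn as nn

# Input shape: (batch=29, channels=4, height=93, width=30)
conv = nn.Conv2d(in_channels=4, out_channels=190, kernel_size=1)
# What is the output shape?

Input shape: (29, 4, 93, 30)
Output shape: (29, 190, 93, 30)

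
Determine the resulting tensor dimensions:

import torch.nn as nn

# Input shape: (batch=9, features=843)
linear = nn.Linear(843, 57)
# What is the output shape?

Input shape: (9, 843)
Output shape: (9, 57)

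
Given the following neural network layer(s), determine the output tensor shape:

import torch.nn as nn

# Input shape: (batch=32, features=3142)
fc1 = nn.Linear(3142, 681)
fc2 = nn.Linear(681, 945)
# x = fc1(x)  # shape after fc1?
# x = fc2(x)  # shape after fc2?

Input shape: (32, 3142)
  -> after fc1: (32, 681)
Output shape: (32, 945)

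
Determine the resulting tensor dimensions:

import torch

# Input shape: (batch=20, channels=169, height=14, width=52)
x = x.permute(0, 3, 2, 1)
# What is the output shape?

Input shape: (20, 169, 14, 52)
Output shape: (20, 52, 14, 169)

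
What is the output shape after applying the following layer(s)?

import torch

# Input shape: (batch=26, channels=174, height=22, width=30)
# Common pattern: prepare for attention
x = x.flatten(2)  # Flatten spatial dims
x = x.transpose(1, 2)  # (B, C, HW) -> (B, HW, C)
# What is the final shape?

Input shape: (26, 174, 22, 30)
  -> after flatten(2): (26, 174, 660)
Output shape: (26, 660, 174)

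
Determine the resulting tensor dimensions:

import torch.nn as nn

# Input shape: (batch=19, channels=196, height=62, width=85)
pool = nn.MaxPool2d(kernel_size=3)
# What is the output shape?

Input shape: (19, 196, 62, 85)
Output shape: (19, 196, 20, 28)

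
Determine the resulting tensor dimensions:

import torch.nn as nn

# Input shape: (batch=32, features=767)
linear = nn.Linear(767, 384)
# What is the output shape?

Input shape: (32, 767)
Output shape: (32, 384)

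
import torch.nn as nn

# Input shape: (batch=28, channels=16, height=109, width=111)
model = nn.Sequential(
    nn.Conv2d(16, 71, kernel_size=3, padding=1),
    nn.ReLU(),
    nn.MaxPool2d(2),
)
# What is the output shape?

Input shape: (28, 16, 109, 111)
  -> after Conv2d: (28, 71, 109, 111)
  -> after ReLU: (28, 71, 109, 111)
Output shape: (28, 71, 54, 55)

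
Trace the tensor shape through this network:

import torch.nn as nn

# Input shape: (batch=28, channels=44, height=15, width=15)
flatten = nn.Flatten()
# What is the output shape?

Input shape: (28, 44, 15, 15)
Output shape: (28, 9900)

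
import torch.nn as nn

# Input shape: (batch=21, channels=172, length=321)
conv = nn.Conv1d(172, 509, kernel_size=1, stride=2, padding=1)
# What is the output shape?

Input shape: (21, 172, 321)
Output shape: (21, 509, 162)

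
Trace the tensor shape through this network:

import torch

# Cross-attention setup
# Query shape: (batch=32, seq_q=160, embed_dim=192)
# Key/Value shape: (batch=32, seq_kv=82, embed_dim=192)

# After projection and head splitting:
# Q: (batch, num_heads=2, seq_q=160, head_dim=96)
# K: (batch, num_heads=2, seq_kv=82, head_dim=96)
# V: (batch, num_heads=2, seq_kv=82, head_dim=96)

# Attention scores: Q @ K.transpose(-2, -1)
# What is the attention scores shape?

Input shape: (32, 160, 192)
Output shape: (32, 2, 160, 82)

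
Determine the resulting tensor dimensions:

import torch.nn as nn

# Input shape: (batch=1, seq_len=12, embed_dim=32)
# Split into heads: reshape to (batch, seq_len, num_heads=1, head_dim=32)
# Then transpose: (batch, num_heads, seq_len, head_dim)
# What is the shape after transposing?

Input shape: (1, 12, 32)
  -> after reshape: (1, 12, 1, 32)
Output shape: (1, 1, 12, 32)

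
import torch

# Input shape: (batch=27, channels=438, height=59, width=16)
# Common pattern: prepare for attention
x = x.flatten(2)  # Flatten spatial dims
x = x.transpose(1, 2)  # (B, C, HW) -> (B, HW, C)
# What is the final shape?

Input shape: (27, 438, 59, 16)
  -> after flatten(2): (27, 438, 944)
Output shape: (27, 944, 438)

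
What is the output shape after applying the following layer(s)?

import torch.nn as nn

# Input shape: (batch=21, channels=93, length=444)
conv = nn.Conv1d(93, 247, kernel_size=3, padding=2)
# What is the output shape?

Input shape: (21, 93, 444)
Output shape: (21, 247, 446)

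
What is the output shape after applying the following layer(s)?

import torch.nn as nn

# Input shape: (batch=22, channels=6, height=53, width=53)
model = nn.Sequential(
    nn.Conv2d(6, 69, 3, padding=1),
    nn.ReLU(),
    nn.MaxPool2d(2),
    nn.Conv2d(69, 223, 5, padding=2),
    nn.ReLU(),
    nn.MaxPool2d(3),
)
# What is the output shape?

Input shape: (22, 6, 53, 53)
  -> after first Conv2d: (22, 69, 53, 53)
  -> after first MaxPool2d: (22, 69, 26, 26)
  -> after second Conv2d: (22, 223, 26, 26)
Output shape: (22, 223, 8, 8)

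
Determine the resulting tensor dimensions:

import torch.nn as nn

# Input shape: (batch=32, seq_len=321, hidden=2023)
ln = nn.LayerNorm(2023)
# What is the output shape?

Input shape: (32, 321, 2023)
Output shape: (32, 321, 2023)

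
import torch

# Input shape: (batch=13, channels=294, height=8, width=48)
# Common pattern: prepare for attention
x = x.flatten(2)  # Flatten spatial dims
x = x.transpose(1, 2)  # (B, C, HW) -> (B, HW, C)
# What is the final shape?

Input shape: (13, 294, 8, 48)
  -> after flatten(2): (13, 294, 384)
Output shape: (13, 384, 294)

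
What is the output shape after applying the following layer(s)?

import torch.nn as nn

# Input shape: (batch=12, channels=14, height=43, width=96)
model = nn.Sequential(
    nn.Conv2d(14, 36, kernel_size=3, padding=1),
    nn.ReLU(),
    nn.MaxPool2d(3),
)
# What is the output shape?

Input shape: (12, 14, 43, 96)
  -> after Conv2d: (12, 36, 43, 96)
  -> after ReLU: (12, 36, 43, 96)
Output shape: (12, 36, 14, 32)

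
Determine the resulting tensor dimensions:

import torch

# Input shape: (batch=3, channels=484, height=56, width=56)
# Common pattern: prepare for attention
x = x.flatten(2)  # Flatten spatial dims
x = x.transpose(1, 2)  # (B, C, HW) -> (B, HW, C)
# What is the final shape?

Input shape: (3, 484, 56, 56)
  -> after flatten(2): (3, 484, 3136)
Output shape: (3, 3136, 484)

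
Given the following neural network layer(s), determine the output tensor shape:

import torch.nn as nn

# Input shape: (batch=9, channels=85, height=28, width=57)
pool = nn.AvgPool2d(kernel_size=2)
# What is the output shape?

Input shape: (9, 85, 28, 57)
Output shape: (9, 85, 14, 28)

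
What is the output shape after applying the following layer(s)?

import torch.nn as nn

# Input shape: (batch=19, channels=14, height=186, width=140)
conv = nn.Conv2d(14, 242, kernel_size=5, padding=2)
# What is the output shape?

Input shape: (19, 14, 186, 140)
Output shape: (19, 242, 186, 140)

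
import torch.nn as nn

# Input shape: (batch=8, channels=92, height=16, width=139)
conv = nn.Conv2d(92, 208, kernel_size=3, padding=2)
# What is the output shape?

Input shape: (8, 92, 16, 139)
Output shape: (8, 208, 18, 141)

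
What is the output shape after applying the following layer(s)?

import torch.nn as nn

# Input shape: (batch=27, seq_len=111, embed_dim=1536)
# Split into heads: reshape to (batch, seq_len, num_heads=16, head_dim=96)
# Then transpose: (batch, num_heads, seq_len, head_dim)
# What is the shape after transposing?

Input shape: (27, 111, 1536)
  -> after reshape: (27, 111, 16, 96)
Output shape: (27, 16, 111, 96)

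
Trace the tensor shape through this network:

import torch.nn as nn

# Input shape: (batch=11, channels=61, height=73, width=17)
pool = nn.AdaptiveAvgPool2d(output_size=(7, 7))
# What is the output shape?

Input shape: (11, 61, 73, 17)
Output shape: (11, 61, 7, 7)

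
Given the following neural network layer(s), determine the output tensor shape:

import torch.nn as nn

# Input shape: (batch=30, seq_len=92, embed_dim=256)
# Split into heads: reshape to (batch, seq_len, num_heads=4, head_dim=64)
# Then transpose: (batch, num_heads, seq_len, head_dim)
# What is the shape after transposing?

Input shape: (30, 92, 256)
  -> after reshape: (30, 92, 4, 64)
Output shape: (30, 4, 92, 64)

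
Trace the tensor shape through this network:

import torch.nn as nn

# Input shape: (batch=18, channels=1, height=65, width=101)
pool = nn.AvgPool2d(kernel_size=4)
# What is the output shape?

Input shape: (18, 1, 65, 101)
Output shape: (18, 1, 16, 25)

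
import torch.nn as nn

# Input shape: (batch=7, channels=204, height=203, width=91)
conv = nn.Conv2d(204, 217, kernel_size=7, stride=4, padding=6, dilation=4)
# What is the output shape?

Input shape: (7, 204, 203, 91)
Output shape: (7, 217, 48, 20)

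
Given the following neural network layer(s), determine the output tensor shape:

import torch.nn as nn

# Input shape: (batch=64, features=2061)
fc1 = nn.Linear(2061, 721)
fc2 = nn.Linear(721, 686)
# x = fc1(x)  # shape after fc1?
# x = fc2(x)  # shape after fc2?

Input shape: (64, 2061)
  -> after fc1: (64, 721)
Output shape: (64, 686)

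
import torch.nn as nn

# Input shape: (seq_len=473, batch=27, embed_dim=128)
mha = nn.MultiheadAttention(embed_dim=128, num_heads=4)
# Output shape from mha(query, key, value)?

Input shape: (473, 27, 128)
Output shape: (473, 27, 128)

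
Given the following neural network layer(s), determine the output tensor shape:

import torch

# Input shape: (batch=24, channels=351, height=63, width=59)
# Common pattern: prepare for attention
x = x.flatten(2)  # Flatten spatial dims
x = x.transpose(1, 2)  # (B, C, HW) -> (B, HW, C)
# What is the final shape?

Input shape: (24, 351, 63, 59)
  -> after flatten(2): (24, 351, 3717)
Output shape: (24, 3717, 351)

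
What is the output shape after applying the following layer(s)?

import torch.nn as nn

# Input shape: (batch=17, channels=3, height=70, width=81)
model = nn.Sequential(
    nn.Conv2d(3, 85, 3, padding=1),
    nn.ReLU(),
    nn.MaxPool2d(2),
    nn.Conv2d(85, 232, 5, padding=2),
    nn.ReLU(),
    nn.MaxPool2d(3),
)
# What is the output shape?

Input shape: (17, 3, 70, 81)
  -> after first Conv2d: (17, 85, 70, 81)
  -> after first MaxPool2d: (17, 85, 35, 40)
  -> after second Conv2d: (17, 232, 35, 40)
Output shape: (17, 232, 11, 13)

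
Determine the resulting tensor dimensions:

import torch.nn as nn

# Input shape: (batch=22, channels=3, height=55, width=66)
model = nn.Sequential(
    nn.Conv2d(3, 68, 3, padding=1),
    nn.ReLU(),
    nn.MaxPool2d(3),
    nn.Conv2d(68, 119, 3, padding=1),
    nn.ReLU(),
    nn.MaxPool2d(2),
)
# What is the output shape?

Input shape: (22, 3, 55, 66)
  -> after first Conv2d: (22, 68, 55, 66)
  -> after first MaxPool2d: (22, 68, 18, 22)
  -> after second Conv2d: (22, 119, 18, 22)
Output shape: (22, 119, 9, 11)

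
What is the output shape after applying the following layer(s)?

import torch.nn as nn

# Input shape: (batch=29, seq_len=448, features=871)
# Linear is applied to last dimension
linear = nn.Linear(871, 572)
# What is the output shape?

Input shape: (29, 448, 871)
Output shape: (29, 448, 572)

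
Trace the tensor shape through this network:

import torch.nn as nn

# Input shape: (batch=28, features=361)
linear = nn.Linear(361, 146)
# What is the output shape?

Input shape: (28, 361)
Output shape: (28, 146)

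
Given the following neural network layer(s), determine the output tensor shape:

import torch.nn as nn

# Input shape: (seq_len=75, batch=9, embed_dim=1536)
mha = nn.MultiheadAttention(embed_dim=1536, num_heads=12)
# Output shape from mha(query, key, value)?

Input shape: (75, 9, 1536)
Output shape: (75, 9, 1536)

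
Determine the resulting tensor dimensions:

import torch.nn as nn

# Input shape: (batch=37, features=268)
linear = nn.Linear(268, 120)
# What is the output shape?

Input shape: (37, 268)
Output shape: (37, 120)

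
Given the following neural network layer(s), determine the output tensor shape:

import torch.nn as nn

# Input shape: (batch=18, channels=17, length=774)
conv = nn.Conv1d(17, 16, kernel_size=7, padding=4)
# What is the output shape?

Input shape: (18, 17, 774)
Output shape: (18, 16, 776)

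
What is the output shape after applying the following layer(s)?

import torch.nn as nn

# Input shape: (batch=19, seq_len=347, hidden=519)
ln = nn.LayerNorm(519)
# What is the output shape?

Input shape: (19, 347, 519)
Output shape: (19, 347, 519)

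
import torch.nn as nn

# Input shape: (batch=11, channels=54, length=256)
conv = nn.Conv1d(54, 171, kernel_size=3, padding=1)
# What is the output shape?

Input shape: (11, 54, 256)
Output shape: (11, 171, 256)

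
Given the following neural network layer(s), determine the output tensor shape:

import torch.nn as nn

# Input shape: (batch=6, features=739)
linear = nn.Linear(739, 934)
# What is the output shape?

Input shape: (6, 739)
Output shape: (6, 934)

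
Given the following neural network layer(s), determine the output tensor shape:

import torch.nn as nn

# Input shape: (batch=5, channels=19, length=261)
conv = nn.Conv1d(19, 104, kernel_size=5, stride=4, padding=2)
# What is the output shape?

Input shape: (5, 19, 261)
Output shape: (5, 104, 66)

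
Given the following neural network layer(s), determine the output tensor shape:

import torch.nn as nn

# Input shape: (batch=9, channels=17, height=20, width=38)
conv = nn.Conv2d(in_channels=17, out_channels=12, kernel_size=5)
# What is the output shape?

Input shape: (9, 17, 20, 38)
Output shape: (9, 12, 16, 34)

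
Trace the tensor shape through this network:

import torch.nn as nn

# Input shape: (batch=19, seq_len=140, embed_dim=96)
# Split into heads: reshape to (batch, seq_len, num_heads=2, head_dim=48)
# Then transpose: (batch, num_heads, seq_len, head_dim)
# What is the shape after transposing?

Input shape: (19, 140, 96)
  -> after reshape: (19, 140, 2, 48)
Output shape: (19, 2, 140, 48)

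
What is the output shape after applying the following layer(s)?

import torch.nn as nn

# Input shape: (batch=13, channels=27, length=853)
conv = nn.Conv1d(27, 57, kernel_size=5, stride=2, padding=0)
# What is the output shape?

Input shape: (13, 27, 853)
Output shape: (13, 57, 425)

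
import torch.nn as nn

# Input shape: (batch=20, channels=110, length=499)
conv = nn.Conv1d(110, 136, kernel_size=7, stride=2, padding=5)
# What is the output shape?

Input shape: (20, 110, 499)
Output shape: (20, 136, 252)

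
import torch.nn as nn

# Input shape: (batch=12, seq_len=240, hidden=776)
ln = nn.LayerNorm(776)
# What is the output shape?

Input shape: (12, 240, 776)
Output shape: (12, 240, 776)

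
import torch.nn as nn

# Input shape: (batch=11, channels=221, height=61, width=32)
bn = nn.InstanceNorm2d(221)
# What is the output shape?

Input shape: (11, 221, 61, 32)
Output shape: (11, 221, 61, 32)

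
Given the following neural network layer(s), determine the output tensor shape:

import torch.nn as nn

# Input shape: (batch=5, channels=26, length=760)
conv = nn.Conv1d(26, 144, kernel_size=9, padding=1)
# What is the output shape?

Input shape: (5, 26, 760)
Output shape: (5, 144, 754)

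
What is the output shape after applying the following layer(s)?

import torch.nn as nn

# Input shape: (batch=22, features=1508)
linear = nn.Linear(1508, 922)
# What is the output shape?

Input shape: (22, 1508)
Output shape: (22, 922)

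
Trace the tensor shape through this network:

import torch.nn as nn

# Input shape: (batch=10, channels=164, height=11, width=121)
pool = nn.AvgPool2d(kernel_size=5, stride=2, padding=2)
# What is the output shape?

Input shape: (10, 164, 11, 121)
Output shape: (10, 164, 6, 61)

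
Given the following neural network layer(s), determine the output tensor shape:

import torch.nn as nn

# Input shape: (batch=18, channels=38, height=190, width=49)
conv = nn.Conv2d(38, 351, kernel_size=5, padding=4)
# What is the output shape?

Input shape: (18, 38, 190, 49)
Output shape: (18, 351, 194, 53)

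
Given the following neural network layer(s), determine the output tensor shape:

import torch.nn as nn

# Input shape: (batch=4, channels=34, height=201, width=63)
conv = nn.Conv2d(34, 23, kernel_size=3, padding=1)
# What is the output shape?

Input shape: (4, 34, 201, 63)
Output shape: (4, 23, 201, 63)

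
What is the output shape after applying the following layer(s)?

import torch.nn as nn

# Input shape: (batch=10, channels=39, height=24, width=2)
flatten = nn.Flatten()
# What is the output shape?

Input shape: (10, 39, 24, 2)
Output shape: (10, 1872)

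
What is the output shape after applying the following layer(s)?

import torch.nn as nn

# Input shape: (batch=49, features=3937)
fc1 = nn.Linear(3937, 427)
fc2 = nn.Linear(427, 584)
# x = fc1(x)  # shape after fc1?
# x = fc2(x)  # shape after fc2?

Input shape: (49, 3937)
  -> after fc1: (49, 427)
Output shape: (49, 584)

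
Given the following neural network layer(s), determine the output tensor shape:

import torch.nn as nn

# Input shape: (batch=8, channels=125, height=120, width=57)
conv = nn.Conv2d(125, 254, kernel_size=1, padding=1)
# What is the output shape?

Input shape: (8, 125, 120, 57)
Output shape: (8, 254, 122, 59)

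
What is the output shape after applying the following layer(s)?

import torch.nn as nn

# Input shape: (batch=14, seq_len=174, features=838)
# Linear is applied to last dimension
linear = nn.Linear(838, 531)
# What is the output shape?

Input shape: (14, 174, 838)
Output shape: (14, 174, 531)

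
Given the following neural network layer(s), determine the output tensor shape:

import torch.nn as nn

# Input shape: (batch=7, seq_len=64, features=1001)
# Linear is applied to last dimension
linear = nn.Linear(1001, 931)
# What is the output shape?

Input shape: (7, 64, 1001)
Output shape: (7, 64, 931)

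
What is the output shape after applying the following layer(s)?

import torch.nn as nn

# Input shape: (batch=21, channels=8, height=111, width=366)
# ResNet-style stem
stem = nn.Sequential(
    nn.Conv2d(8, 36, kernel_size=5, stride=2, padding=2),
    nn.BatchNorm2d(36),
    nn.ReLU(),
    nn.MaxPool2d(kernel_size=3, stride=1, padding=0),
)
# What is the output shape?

Input shape: (21, 8, 111, 366)
  -> after Conv2d 5x5 stride=2: (21, 36, 56, 183)
Output shape: (21, 36, 54, 181)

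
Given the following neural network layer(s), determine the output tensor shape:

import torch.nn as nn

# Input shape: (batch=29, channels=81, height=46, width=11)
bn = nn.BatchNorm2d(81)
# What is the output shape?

Input shape: (29, 81, 46, 11)
Output shape: (29, 81, 46, 11)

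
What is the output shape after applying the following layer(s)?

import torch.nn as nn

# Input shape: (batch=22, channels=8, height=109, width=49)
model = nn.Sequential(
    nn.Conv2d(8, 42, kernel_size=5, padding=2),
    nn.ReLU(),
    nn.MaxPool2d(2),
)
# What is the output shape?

Input shape: (22, 8, 109, 49)
  -> after Conv2d: (22, 42, 109, 49)
  -> after ReLU: (22, 42, 109, 49)
Output shape: (22, 42, 54, 24)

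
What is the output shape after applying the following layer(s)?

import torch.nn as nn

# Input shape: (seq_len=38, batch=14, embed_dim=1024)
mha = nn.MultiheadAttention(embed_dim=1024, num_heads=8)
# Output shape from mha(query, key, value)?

Input shape: (38, 14, 1024)
Output shape: (38, 14, 1024)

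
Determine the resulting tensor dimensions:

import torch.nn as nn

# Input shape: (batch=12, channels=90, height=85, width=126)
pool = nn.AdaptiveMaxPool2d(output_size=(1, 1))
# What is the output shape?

Input shape: (12, 90, 85, 126)
Output shape: (12, 90, 1, 1)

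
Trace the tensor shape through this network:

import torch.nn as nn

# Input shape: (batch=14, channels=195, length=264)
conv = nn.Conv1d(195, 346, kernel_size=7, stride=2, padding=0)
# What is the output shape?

Input shape: (14, 195, 264)
Output shape: (14, 346, 129)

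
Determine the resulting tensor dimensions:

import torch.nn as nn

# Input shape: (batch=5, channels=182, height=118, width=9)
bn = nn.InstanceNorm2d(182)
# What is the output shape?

Input shape: (5, 182, 118, 9)
Output shape: (5, 182, 118, 9)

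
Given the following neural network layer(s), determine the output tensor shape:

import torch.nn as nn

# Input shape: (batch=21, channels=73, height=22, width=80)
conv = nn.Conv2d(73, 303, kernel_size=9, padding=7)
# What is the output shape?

Input shape: (21, 73, 22, 80)
Output shape: (21, 303, 28, 86)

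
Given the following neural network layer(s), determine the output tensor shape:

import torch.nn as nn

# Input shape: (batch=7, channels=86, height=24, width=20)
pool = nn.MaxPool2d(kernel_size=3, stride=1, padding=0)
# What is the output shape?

Input shape: (7, 86, 24, 20)
Output shape: (7, 86, 22, 18)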